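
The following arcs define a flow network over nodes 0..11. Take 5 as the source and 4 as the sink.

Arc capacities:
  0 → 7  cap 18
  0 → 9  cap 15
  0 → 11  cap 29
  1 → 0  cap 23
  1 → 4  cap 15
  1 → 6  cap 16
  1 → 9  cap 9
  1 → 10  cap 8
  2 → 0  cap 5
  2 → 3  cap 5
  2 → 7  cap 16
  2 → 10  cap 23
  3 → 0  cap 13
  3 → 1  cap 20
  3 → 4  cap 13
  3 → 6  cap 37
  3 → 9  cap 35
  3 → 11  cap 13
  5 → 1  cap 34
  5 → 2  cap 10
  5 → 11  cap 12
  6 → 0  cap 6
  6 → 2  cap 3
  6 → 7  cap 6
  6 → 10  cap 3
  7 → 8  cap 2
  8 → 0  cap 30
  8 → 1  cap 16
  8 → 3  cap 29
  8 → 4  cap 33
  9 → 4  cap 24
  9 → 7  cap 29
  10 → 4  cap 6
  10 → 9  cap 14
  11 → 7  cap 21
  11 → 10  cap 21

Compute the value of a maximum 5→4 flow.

Maximum flow value: 52

augment #1: 5→1→4 bottleneck 15, total now 15
augment #2: 5→1→9→4 bottleneck 9, total now 24
augment #3: 5→1→10→4 bottleneck 6, total now 30
augment #4: 5→2→3→4 bottleneck 5, total now 35
augment #5: 5→1→0→9→4 bottleneck 4, total now 39
augment #6: 5→2→0→9→4 bottleneck 5, total now 44
augment #7: 5→11→7→8→4 bottleneck 2, total now 46
augment #8: 5→11→10→9→4 bottleneck 6, total now 52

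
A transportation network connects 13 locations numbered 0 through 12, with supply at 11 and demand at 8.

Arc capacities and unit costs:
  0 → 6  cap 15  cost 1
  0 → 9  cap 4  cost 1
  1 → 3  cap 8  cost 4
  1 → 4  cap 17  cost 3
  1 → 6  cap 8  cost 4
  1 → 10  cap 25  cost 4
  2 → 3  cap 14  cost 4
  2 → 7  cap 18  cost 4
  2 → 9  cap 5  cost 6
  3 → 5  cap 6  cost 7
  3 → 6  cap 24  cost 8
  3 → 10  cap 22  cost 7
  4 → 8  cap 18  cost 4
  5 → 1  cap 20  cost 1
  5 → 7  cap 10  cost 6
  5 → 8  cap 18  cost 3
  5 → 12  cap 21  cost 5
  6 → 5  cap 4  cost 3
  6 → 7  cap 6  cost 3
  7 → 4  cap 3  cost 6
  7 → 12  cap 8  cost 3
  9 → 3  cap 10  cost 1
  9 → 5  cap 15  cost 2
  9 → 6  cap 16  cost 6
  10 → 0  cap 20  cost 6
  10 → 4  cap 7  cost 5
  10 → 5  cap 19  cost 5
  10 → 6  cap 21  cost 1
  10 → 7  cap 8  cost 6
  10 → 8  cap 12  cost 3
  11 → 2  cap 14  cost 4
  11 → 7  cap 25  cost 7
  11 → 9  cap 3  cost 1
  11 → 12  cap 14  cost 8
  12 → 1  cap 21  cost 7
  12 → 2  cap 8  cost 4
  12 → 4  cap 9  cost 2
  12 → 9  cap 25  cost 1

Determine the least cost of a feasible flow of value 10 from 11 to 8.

Minimum cost for 10 units: 116

shortest-cost path #1: 11→9→5→8 push 3 @ unit cost 6 (adds 18)
shortest-cost path #2: 11→12→4→8 push 7 @ unit cost 14 (adds 98)
total cost = 116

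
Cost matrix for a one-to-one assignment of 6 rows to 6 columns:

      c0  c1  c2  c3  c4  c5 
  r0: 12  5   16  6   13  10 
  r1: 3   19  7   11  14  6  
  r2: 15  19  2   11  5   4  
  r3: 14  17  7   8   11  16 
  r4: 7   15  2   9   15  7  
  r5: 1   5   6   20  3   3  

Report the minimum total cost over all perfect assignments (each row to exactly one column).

Minimum assignment cost: 25

optimal assignment: row0→col1 (cost 5), row1→col0 (cost 3), row2→col5 (cost 4), row3→col3 (cost 8), row4→col2 (cost 2), row5→col4 (cost 3)
total = 5 + 3 + 4 + 8 + 2 + 3 = 25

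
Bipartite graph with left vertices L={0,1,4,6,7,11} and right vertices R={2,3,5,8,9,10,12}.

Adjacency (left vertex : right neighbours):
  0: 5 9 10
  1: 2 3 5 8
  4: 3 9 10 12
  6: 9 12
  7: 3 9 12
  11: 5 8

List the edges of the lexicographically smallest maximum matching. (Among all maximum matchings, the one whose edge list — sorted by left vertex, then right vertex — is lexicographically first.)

|M| = 6 (so the lex-smallest maximum matching has 6 edges)
process left vertices in ascending order; for each, take the smallest-labelled available neighbour that still permits 6 edges overall, or leave it unmatched if none does
lex-smallest matching: {0-5, 1-2, 4-3, 6-9, 7-12, 11-8}

Lex-smallest maximum matching: {(0,5), (1,2), (4,3), (6,9), (7,12), (11,8)}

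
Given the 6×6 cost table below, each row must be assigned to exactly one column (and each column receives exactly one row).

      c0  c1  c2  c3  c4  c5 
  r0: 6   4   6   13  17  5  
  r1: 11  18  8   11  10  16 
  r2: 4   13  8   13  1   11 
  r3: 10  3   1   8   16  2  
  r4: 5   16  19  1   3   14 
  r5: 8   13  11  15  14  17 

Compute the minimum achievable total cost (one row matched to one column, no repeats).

optimal assignment: row0→col1 (cost 4), row1→col2 (cost 8), row2→col4 (cost 1), row3→col5 (cost 2), row4→col3 (cost 1), row5→col0 (cost 8)
total = 4 + 8 + 1 + 2 + 1 + 8 = 24

Minimum assignment cost: 24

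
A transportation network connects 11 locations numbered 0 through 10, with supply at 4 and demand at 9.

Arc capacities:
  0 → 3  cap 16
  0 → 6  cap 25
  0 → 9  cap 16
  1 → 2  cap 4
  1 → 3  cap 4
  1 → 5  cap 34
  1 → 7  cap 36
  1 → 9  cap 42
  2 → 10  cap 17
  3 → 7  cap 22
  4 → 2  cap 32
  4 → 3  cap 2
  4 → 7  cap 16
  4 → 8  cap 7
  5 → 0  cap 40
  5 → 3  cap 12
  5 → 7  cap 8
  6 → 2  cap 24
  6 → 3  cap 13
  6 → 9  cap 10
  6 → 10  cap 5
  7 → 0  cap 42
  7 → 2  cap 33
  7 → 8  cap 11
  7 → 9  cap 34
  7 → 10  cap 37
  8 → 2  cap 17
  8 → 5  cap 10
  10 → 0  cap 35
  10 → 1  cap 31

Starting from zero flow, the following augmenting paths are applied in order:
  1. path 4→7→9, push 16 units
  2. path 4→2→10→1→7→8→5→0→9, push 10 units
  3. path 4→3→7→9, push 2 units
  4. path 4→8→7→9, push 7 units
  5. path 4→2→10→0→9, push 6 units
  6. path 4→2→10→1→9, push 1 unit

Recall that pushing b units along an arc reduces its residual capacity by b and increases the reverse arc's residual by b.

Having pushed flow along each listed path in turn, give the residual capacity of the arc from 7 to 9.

after path 1 (4→7→9, push 16): res(7,9)=18
after path 2 (4→2→10→1→7→8→5→0→9, push 10): res(7,9)=18
after path 3 (4→3→7→9, push 2): res(7,9)=16
after path 4 (4→8→7→9, push 7): res(7,9)=9
after path 5 (4→2→10→0→9, push 6): res(7,9)=9
after path 6 (4→2→10→1→9, push 1): res(7,9)=9

Residual capacity of (7,9): 9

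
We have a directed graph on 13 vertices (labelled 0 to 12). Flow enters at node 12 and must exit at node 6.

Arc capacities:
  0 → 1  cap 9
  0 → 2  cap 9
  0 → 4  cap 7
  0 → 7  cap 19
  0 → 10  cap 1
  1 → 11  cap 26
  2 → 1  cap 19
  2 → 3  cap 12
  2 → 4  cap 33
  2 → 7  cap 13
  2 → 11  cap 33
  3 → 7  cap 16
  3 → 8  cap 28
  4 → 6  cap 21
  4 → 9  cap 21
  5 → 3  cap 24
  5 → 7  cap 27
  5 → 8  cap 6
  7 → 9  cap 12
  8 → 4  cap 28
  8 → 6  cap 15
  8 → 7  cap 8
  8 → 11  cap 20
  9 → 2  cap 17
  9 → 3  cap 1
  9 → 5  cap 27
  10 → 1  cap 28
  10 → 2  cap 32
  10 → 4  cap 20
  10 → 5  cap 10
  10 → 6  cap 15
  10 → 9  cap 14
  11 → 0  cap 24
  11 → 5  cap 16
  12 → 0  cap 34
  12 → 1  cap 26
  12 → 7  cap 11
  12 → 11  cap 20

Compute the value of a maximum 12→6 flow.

Maximum flow value: 37

augment #1: 12→0→4→6 bottleneck 7, total now 7
augment #2: 12→0→10→6 bottleneck 1, total now 8
augment #3: 12→0→2→4→6 bottleneck 9, total now 17
augment #4: 12→11→5→8→6 bottleneck 6, total now 23
augment #5: 12→7→9→2→4→6 bottleneck 5, total now 28
augment #6: 12→7→9→3→8→6 bottleneck 1, total now 29
augment #7: 12→11→5→3→8→6 bottleneck 8, total now 37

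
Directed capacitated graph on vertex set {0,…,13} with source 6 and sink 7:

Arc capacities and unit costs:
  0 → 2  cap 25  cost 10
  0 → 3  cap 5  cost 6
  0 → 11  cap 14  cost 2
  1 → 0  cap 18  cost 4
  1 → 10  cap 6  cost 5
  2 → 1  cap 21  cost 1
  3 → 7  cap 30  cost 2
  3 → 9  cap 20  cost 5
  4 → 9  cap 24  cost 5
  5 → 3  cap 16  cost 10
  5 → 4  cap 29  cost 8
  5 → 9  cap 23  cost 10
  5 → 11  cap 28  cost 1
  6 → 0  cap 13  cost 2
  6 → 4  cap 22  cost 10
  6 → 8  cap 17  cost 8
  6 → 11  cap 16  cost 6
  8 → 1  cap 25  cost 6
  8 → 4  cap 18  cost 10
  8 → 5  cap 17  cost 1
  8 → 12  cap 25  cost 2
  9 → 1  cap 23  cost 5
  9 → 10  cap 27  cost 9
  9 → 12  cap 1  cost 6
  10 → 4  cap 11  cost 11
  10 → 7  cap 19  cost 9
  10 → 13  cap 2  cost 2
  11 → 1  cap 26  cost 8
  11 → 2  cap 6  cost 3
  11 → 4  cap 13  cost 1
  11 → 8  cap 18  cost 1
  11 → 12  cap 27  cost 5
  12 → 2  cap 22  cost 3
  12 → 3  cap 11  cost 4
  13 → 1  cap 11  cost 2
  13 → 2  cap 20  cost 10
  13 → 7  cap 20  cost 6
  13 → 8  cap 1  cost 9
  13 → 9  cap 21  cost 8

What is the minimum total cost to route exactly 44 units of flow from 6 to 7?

Minimum cost for 44 units: 876

shortest-cost path #1: 6→0→3→7 push 5 @ unit cost 10 (adds 50)
shortest-cost path #2: 6→0→11→8→12→3→7 push 8 @ unit cost 13 (adds 104)
shortest-cost path #3: 6→11→8→12→3→7 push 3 @ unit cost 15 (adds 45)
shortest-cost path #4: 6→11→8→5→3→7 push 7 @ unit cost 20 (adds 140)
shortest-cost path #5: 6→8→5→3→7 push 7 @ unit cost 21 (adds 147)
shortest-cost path #6: 6→11→2→1→10→13→7 push 2 @ unit cost 23 (adds 46)
shortest-cost path #7: 6→11→2→1→10→7 push 4 @ unit cost 24 (adds 96)
shortest-cost path #8: 6→8→11→4→9→10→7 push 8 @ unit cost 31 (adds 248)
total cost = 876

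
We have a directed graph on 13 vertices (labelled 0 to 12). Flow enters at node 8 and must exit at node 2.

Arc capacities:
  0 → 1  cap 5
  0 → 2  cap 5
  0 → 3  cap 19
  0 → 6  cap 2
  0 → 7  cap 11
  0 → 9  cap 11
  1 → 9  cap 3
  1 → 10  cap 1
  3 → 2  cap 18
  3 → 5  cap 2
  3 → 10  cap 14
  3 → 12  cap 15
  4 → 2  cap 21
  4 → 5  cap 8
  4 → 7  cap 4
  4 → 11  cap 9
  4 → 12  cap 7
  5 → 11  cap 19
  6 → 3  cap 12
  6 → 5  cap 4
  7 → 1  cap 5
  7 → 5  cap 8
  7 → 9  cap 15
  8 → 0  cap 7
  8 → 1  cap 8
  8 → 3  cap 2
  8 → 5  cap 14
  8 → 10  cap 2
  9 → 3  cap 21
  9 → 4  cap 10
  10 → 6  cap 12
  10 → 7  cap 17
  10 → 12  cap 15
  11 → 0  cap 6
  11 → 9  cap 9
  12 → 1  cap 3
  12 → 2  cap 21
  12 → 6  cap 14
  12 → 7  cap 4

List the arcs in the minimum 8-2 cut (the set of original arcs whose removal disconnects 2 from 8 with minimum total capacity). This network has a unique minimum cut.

augment #1: 8→0→2 push 5
augment #2: 8→3→2 push 2
augment #3: 8→0→3→2 push 2
augment #4: 8→10→12→2 push 2
augment #5: 8→1→9→3→2 push 3
augment #6: 8→1→10→12→2 push 1
augment #7: 8→5→11→0→3→2 push 6
augment #8: 8→5→11→9→3→2 push 5
augment #9: 8→5→11→9→4→2 push 3
max flow = 29; residual-reachable set from 8 gives S-side
cut edges (S→T): {(1,9), (1,10), (8,0), (8,3), (8,5), (8,10)} total cap 29

Min-cut arcs: {(1,9), (1,10), (8,0), (8,3), (8,5), (8,10)} (total capacity 29)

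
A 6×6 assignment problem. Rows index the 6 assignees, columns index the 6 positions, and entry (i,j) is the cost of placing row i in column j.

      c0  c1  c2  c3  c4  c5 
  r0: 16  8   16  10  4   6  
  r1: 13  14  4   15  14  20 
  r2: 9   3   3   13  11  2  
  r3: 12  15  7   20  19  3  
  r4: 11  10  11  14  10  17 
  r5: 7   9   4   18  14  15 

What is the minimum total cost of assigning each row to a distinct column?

optimal assignment: row0→col4 (cost 4), row1→col2 (cost 4), row2→col1 (cost 3), row3→col5 (cost 3), row4→col3 (cost 14), row5→col0 (cost 7)
total = 4 + 4 + 3 + 3 + 14 + 7 = 35

Minimum assignment cost: 35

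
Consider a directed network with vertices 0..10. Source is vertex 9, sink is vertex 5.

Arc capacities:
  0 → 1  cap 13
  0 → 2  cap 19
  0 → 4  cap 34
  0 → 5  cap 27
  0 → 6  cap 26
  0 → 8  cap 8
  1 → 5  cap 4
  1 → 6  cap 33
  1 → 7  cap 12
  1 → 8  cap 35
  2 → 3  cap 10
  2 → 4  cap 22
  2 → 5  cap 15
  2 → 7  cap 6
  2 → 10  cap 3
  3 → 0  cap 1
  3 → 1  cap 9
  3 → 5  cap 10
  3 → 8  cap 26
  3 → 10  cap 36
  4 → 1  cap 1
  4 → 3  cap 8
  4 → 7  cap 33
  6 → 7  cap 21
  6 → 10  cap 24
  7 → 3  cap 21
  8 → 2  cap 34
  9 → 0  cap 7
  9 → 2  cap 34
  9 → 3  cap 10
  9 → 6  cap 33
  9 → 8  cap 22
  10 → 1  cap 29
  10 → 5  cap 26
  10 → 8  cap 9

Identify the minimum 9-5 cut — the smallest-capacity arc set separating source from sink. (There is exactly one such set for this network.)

Min-cut arcs: {(1,5), (2,5), (3,0), (3,5), (9,0), (10,5)} (total capacity 63)

augment #1: 9→0→5 push 7
augment #2: 9→2→5 push 15
augment #3: 9→3→5 push 10
augment #4: 9→2→10→5 push 3
augment #5: 9→6→10→5 push 23
augment #6: 9→2→3→0→5 push 1
augment #7: 9→2→3→1→5 push 4
max flow = 63; residual-reachable set from 9 gives S-side
cut edges (S→T): {(1,5), (2,5), (3,0), (3,5), (9,0), (10,5)} total cap 63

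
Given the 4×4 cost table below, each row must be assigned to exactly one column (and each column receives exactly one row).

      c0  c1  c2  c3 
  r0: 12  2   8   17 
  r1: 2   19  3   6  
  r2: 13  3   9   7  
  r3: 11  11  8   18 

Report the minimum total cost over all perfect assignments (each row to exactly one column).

Minimum assignment cost: 19

optimal assignment: row0→col1 (cost 2), row1→col0 (cost 2), row2→col3 (cost 7), row3→col2 (cost 8)
total = 2 + 2 + 7 + 8 = 19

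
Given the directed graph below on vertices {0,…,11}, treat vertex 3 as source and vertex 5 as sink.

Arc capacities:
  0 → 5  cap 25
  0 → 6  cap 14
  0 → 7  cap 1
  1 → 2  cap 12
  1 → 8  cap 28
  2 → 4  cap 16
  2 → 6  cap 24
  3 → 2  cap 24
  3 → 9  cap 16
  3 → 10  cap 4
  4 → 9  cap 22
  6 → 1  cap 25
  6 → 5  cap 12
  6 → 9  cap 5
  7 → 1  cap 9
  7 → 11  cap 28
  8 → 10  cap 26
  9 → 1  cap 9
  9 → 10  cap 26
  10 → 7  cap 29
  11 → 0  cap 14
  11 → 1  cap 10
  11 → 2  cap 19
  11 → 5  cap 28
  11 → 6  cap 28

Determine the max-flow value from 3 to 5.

augment #1: 3→2→6→5 bottleneck 12, total now 12
augment #2: 3→10→7→11→5 bottleneck 4, total now 16
augment #3: 3→9→10→7→11→5 bottleneck 16, total now 32
augment #4: 3→2→4→9→10→7→11→5 bottleneck 8, total now 40

Maximum flow value: 40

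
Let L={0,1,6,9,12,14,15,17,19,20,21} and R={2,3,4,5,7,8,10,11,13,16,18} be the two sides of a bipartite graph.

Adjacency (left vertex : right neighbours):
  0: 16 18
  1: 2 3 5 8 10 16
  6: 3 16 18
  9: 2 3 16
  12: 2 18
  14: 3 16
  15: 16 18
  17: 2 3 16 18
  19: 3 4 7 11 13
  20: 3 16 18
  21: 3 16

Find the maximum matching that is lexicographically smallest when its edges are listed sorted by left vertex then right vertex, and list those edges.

Lex-smallest maximum matching: {(0,16), (1,5), (6,3), (9,2), (12,18), (19,4)}

|M| = 6 (so the lex-smallest maximum matching has 6 edges)
process left vertices in ascending order; for each, take the smallest-labelled available neighbour that still permits 6 edges overall, or leave it unmatched if none does
lex-smallest matching: {0-16, 1-5, 6-3, 9-2, 12-18, 19-4}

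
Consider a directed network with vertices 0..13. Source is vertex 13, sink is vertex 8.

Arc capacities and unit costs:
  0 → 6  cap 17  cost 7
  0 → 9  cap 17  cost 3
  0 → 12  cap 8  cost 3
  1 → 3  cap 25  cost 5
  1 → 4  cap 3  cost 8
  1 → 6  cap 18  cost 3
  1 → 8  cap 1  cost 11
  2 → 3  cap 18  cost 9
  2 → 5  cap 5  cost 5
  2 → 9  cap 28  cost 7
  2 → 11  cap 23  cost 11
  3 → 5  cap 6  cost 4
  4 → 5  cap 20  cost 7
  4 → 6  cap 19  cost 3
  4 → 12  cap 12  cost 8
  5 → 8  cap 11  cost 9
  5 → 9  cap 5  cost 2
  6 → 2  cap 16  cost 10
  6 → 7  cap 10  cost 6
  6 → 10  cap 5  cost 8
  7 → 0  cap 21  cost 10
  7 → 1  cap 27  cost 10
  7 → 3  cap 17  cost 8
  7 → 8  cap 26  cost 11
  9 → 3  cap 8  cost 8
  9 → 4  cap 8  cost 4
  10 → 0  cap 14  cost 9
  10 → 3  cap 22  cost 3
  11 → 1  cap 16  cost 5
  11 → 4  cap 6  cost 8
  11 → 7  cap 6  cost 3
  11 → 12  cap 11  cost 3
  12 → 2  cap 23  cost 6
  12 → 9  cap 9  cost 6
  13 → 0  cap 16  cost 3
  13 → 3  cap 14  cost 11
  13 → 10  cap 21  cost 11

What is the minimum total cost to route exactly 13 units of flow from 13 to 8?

Minimum cost for 13 units: 328

shortest-cost path #1: 13→3→5→8 push 6 @ unit cost 24 (adds 144)
shortest-cost path #2: 13→0→12→2→5→8 push 5 @ unit cost 26 (adds 130)
shortest-cost path #3: 13→0→6→7→8 push 2 @ unit cost 27 (adds 54)
total cost = 328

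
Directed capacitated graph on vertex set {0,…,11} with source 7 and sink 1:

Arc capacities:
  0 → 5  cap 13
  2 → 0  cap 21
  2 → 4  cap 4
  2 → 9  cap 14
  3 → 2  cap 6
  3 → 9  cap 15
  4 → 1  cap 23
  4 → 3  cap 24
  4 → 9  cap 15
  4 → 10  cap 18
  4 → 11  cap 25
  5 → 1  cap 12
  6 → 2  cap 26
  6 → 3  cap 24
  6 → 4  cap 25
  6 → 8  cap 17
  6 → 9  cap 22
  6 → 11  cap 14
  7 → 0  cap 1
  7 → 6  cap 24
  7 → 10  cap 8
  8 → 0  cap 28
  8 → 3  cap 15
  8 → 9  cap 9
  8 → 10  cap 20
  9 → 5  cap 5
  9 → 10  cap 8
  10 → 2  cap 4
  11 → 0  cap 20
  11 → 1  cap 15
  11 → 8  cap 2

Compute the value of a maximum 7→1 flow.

Maximum flow value: 29

augment #1: 7→0→5→1 bottleneck 1, total now 1
augment #2: 7→6→4→1 bottleneck 23, total now 24
augment #3: 7→6→11→1 bottleneck 1, total now 25
augment #4: 7→10→2→0→5→1 bottleneck 4, total now 29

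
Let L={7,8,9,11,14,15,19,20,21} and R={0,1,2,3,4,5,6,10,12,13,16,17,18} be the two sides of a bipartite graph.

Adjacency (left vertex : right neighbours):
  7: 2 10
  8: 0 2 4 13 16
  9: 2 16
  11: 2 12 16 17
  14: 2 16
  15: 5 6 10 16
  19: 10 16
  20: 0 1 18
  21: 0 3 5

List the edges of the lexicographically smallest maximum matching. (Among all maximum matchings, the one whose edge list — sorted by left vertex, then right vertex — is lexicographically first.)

|M| = 8 (so the lex-smallest maximum matching has 8 edges)
process left vertices in ascending order; for each, take the smallest-labelled available neighbour that still permits 8 edges overall, or leave it unmatched if none does
lex-smallest matching: {7-2, 8-0, 9-16, 11-12, 15-5, 19-10, 20-1, 21-3}

Lex-smallest maximum matching: {(7,2), (8,0), (9,16), (11,12), (15,5), (19,10), (20,1), (21,3)}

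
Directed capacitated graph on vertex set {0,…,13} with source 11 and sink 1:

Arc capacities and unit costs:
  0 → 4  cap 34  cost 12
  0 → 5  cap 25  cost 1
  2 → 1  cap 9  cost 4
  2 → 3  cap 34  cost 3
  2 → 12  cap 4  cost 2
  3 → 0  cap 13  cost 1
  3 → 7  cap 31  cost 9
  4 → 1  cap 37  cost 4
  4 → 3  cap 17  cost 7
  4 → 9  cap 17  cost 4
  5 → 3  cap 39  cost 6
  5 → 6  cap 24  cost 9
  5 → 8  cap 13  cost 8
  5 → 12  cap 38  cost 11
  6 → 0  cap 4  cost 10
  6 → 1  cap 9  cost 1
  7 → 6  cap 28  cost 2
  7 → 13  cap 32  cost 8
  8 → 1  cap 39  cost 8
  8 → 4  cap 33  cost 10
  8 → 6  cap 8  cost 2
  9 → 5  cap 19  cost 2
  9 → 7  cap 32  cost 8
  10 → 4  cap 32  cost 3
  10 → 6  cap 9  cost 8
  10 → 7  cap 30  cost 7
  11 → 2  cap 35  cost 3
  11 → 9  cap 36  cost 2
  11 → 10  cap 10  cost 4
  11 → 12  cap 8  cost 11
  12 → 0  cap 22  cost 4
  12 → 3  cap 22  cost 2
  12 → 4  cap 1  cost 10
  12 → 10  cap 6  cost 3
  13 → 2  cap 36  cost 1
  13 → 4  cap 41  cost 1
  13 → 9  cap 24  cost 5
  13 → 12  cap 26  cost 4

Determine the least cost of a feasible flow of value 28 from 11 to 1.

shortest-cost path #1: 11→2→1 push 9 @ unit cost 7 (adds 63)
shortest-cost path #2: 11→10→4→1 push 10 @ unit cost 11 (adds 110)
shortest-cost path #3: 11→9→7→6→1 push 9 @ unit cost 13 (adds 117)
total cost = 290

Minimum cost for 28 units: 290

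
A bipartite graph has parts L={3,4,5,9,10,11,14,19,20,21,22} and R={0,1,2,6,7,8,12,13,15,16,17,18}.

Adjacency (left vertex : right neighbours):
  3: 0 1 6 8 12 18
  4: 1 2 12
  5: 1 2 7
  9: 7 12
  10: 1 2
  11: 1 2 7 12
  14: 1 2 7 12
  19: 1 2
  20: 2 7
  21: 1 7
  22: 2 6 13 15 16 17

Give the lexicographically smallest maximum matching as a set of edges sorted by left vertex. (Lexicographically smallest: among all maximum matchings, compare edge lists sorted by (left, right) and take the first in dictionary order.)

Lex-smallest maximum matching: {(3,0), (4,1), (5,2), (9,7), (11,12), (22,6)}

|M| = 6 (so the lex-smallest maximum matching has 6 edges)
process left vertices in ascending order; for each, take the smallest-labelled available neighbour that still permits 6 edges overall, or leave it unmatched if none does
lex-smallest matching: {3-0, 4-1, 5-2, 9-7, 11-12, 22-6}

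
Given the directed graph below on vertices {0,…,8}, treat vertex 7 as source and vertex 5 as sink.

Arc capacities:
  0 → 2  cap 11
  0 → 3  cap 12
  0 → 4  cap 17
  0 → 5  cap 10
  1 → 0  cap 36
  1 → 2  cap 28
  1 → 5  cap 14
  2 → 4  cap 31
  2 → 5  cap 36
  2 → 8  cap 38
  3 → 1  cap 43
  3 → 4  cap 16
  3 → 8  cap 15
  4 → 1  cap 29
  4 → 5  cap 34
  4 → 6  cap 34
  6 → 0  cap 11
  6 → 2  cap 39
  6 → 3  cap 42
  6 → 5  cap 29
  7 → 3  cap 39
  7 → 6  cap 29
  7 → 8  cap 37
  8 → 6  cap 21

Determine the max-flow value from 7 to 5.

Maximum flow value: 89

augment #1: 7→6→5 bottleneck 29, total now 29
augment #2: 7→3→1→5 bottleneck 14, total now 43
augment #3: 7→3→4→5 bottleneck 16, total now 59
augment #4: 7→3→1→0→5 bottleneck 9, total now 68
augment #5: 7→8→6→0→5 bottleneck 1, total now 69
augment #6: 7→8→6→2→5 bottleneck 20, total now 89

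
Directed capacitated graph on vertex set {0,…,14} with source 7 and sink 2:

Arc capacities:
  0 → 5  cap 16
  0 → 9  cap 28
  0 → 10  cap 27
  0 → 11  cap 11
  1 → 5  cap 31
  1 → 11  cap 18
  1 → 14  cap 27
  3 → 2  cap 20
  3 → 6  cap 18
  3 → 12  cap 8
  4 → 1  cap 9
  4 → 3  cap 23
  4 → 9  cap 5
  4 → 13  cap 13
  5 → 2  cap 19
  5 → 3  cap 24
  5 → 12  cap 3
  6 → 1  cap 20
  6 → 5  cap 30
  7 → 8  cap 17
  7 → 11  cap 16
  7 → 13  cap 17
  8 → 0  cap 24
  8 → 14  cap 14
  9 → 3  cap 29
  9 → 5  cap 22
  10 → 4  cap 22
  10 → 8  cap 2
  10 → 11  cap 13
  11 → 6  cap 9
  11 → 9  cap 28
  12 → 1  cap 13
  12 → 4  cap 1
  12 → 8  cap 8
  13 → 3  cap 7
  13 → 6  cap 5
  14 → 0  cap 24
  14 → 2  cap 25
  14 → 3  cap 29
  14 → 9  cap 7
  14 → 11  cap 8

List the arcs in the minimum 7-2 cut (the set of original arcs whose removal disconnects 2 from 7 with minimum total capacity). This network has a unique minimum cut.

Min-cut arcs: {(7,8), (7,11), (13,3), (13,6)} (total capacity 45)

augment #1: 7→8→14→2 push 14
augment #2: 7→13→3→2 push 7
augment #3: 7→8→0→5→2 push 3
augment #4: 7→11→6→5→2 push 9
augment #5: 7→11→9→3→2 push 7
augment #6: 7→13→6→5→2 push 5
max flow = 45; residual-reachable set from 7 gives S-side
cut edges (S→T): {(7,8), (7,11), (13,3), (13,6)} total cap 45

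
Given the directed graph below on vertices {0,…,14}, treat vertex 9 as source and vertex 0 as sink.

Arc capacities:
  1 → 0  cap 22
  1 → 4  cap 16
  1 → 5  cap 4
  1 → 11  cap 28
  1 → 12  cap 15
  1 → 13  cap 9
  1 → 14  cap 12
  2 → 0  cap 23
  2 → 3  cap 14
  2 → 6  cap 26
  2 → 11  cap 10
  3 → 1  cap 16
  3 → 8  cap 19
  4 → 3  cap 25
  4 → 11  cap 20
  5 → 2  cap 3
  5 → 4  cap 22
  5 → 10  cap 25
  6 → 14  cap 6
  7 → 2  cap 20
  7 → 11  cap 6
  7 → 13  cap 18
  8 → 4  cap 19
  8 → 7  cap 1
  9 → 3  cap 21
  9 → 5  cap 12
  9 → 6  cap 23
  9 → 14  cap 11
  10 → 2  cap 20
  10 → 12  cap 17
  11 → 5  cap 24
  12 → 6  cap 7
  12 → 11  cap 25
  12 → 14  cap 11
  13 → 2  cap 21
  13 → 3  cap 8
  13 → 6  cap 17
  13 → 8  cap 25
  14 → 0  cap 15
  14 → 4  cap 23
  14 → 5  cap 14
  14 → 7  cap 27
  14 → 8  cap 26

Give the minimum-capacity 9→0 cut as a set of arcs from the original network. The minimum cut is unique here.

augment #1: 9→14→0 push 11
augment #2: 9→3→1→0 push 16
augment #3: 9→5→2→0 push 3
augment #4: 9→6→14→0 push 4
augment #5: 9→5→10→2→0 push 9
augment #6: 9→3→8→7→2→0 push 1
augment #7: 9→6→14→7→2→0 push 2
augment #8: 9→3→8→4→11→5→10→2→0 push 4
max flow = 50; residual-reachable set from 9 gives S-side
cut edges (S→T): {(6,14), (9,3), (9,5), (9,14)} total cap 50

Min-cut arcs: {(6,14), (9,3), (9,5), (9,14)} (total capacity 50)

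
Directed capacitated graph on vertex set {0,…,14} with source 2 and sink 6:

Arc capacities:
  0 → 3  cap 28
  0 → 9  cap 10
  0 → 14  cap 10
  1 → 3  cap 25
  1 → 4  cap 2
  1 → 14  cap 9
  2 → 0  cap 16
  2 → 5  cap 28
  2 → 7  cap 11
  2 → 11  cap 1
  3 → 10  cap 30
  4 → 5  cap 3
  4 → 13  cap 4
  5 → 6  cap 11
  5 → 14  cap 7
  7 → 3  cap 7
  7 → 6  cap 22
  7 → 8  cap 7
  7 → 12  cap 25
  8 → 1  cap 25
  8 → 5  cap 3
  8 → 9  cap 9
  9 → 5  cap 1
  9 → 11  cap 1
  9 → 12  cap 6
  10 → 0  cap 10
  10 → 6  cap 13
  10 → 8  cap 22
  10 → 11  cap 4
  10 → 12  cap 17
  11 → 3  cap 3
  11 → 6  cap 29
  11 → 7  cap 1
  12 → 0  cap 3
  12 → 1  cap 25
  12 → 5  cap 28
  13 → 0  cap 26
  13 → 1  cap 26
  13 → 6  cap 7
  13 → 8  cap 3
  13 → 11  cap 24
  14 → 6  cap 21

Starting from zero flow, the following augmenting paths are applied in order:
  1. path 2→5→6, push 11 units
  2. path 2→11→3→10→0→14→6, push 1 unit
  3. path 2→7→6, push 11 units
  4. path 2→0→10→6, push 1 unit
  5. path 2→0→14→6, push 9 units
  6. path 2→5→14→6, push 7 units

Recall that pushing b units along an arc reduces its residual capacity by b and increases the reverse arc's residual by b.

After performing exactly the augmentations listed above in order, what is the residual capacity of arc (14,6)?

Residual capacity of (14,6): 4

after path 1 (2→5→6, push 11): res(14,6)=21
after path 2 (2→11→3→10→0→14→6, push 1): res(14,6)=20
after path 3 (2→7→6, push 11): res(14,6)=20
after path 4 (2→0→10→6, push 1): res(14,6)=20
after path 5 (2→0→14→6, push 9): res(14,6)=11
after path 6 (2→5→14→6, push 7): res(14,6)=4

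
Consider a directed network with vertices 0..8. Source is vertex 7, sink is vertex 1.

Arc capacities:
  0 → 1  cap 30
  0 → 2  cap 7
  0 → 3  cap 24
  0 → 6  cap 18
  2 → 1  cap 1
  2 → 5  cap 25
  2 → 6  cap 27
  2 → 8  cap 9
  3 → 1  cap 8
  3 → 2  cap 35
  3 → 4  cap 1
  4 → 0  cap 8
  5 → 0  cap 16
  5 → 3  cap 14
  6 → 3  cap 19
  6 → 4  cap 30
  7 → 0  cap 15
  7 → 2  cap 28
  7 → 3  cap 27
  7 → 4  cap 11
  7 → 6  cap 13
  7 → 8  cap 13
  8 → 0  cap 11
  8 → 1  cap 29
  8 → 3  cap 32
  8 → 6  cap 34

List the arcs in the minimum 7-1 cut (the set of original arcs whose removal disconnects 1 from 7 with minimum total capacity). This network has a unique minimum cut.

augment #1: 7→0→1 push 15
augment #2: 7→2→1 push 1
augment #3: 7→3→1 push 8
augment #4: 7→8→1 push 13
augment #5: 7→2→8→1 push 9
augment #6: 7→4→0→1 push 8
augment #7: 7→2→5→0→1 push 7
max flow = 61; residual-reachable set from 7 gives S-side
cut edges (S→T): {(0,1), (2,1), (2,8), (3,1), (7,8)} total cap 61

Min-cut arcs: {(0,1), (2,1), (2,8), (3,1), (7,8)} (total capacity 61)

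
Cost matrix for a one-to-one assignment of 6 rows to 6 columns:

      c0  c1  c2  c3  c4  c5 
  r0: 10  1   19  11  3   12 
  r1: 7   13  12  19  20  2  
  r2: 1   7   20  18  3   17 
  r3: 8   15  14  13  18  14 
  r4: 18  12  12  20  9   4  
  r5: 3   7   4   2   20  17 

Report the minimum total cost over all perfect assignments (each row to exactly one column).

Minimum assignment cost: 28

optimal assignment: row0→col1 (cost 1), row1→col5 (cost 2), row2→col4 (cost 3), row3→col0 (cost 8), row4→col2 (cost 12), row5→col3 (cost 2)
total = 1 + 2 + 3 + 8 + 12 + 2 = 28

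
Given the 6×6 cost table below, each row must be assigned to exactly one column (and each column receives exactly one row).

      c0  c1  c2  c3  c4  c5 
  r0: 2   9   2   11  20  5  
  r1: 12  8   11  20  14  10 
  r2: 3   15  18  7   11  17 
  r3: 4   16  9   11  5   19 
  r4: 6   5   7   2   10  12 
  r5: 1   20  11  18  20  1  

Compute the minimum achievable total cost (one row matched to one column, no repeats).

Minimum assignment cost: 21

optimal assignment: row0→col2 (cost 2), row1→col1 (cost 8), row2→col0 (cost 3), row3→col4 (cost 5), row4→col3 (cost 2), row5→col5 (cost 1)
total = 2 + 8 + 3 + 5 + 2 + 1 = 21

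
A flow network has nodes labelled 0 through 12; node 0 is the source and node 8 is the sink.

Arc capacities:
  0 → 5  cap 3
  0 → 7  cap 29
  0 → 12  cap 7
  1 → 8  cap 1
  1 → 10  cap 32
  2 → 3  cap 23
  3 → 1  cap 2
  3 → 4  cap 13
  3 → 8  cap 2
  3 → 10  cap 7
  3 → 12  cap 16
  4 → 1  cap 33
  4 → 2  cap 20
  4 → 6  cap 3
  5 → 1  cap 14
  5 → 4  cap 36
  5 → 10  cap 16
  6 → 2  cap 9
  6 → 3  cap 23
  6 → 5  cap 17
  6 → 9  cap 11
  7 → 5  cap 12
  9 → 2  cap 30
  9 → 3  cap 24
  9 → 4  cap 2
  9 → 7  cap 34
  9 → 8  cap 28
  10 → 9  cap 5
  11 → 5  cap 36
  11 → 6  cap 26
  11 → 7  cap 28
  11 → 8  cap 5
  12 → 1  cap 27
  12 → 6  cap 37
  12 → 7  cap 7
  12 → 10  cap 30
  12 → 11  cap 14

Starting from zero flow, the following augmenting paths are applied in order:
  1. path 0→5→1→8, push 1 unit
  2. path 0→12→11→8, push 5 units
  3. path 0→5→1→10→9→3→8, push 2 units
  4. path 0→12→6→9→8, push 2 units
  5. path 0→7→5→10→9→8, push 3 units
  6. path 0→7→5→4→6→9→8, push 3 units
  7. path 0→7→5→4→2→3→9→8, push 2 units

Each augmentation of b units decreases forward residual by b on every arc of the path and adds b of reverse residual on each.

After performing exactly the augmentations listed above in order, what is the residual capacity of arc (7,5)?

Residual capacity of (7,5): 4

after path 1 (0→5→1→8, push 1): res(7,5)=12
after path 2 (0→12→11→8, push 5): res(7,5)=12
after path 3 (0→5→1→10→9→3→8, push 2): res(7,5)=12
after path 4 (0→12→6→9→8, push 2): res(7,5)=12
after path 5 (0→7→5→10→9→8, push 3): res(7,5)=9
after path 6 (0→7→5→4→6→9→8, push 3): res(7,5)=6
after path 7 (0→7→5→4→2→3→9→8, push 2): res(7,5)=4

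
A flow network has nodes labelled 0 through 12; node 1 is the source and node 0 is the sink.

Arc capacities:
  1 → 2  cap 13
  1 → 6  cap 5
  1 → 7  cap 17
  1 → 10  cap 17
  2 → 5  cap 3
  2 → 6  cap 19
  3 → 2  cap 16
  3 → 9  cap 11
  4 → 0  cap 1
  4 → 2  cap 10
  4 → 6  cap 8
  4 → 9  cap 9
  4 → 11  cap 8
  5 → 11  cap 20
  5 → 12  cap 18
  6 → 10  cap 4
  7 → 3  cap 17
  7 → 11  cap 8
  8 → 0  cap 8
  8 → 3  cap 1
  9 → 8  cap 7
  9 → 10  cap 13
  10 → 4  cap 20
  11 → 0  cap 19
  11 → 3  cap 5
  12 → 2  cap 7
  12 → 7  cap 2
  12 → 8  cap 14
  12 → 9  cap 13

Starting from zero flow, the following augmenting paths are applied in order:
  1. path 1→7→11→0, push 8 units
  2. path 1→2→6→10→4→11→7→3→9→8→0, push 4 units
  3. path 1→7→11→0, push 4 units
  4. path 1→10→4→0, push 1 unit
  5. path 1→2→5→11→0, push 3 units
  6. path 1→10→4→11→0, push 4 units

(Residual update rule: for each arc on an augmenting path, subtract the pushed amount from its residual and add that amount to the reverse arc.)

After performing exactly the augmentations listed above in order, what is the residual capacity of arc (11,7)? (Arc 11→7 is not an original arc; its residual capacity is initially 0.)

Residual capacity of (11,7): 8

after path 1 (1→7→11→0, push 8): res(11,7)=8
after path 2 (1→2→6→10→4→11→7→3→9→8→0, push 4): res(11,7)=4
after path 3 (1→7→11→0, push 4): res(11,7)=8
after path 4 (1→10→4→0, push 1): res(11,7)=8
after path 5 (1→2→5→11→0, push 3): res(11,7)=8
after path 6 (1→10→4→11→0, push 4): res(11,7)=8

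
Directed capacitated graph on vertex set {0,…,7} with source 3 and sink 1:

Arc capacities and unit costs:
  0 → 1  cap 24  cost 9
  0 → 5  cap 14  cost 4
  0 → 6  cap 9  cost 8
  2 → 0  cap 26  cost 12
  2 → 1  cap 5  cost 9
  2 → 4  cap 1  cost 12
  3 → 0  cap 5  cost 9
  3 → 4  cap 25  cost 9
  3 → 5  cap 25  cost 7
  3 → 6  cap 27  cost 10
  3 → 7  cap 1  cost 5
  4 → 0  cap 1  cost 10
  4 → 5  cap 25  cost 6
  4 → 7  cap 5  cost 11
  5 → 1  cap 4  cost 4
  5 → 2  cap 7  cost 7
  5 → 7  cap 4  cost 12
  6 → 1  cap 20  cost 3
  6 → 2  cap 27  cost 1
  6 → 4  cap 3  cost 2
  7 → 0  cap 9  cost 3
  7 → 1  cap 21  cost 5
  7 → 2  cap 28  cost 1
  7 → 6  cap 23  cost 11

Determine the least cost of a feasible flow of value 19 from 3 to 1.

Minimum cost for 19 units: 236

shortest-cost path #1: 3→7→1 push 1 @ unit cost 10 (adds 10)
shortest-cost path #2: 3→5→1 push 4 @ unit cost 11 (adds 44)
shortest-cost path #3: 3→6→1 push 14 @ unit cost 13 (adds 182)
total cost = 236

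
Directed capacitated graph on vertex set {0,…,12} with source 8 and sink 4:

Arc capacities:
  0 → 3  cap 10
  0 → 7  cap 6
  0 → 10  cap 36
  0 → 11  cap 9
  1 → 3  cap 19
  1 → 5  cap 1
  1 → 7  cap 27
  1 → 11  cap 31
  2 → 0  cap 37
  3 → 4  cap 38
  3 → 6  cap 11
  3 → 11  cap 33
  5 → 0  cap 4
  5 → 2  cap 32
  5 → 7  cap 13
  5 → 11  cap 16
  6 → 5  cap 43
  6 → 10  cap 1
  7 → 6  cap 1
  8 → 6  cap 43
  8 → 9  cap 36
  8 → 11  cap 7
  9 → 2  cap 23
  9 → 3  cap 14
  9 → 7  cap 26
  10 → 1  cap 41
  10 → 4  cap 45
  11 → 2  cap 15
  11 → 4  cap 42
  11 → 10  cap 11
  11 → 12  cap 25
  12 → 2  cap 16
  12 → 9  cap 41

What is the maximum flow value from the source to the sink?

Maximum flow value: 79

augment #1: 8→11→4 bottleneck 7, total now 7
augment #2: 8→6→10→4 bottleneck 1, total now 8
augment #3: 8→9→3→4 bottleneck 14, total now 22
augment #4: 8→6→5→11→4 bottleneck 16, total now 38
augment #5: 8→6→5→0→3→4 bottleneck 4, total now 42
augment #6: 8→9→2→0→3→4 bottleneck 6, total now 48
augment #7: 8→9→2→0→10→4 bottleneck 16, total now 64
augment #8: 8→6→5→2→0→10→4 bottleneck 15, total now 79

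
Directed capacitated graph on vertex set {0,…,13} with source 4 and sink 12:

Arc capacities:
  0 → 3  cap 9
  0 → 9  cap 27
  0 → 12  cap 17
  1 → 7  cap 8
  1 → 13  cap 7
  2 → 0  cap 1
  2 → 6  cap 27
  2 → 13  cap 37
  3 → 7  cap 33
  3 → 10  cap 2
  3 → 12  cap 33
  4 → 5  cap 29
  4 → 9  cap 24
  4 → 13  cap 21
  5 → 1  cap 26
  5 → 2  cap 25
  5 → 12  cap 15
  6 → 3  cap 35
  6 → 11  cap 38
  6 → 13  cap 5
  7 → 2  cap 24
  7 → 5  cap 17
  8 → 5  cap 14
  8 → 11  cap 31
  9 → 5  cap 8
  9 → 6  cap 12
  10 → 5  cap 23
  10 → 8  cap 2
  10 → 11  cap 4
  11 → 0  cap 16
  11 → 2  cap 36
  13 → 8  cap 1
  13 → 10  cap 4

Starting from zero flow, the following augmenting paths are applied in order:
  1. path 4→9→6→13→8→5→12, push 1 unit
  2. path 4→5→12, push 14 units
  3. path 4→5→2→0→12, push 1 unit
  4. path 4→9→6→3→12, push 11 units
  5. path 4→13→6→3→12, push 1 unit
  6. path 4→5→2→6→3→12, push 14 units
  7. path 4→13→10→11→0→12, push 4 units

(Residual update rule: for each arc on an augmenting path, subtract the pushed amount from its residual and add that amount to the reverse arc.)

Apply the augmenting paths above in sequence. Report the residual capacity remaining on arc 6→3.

after path 1 (4→9→6→13→8→5→12, push 1): res(6,3)=35
after path 2 (4→5→12, push 14): res(6,3)=35
after path 3 (4→5→2→0→12, push 1): res(6,3)=35
after path 4 (4→9→6→3→12, push 11): res(6,3)=24
after path 5 (4→13→6→3→12, push 1): res(6,3)=23
after path 6 (4→5→2→6→3→12, push 14): res(6,3)=9
after path 7 (4→13→10→11→0→12, push 4): res(6,3)=9

Residual capacity of (6,3): 9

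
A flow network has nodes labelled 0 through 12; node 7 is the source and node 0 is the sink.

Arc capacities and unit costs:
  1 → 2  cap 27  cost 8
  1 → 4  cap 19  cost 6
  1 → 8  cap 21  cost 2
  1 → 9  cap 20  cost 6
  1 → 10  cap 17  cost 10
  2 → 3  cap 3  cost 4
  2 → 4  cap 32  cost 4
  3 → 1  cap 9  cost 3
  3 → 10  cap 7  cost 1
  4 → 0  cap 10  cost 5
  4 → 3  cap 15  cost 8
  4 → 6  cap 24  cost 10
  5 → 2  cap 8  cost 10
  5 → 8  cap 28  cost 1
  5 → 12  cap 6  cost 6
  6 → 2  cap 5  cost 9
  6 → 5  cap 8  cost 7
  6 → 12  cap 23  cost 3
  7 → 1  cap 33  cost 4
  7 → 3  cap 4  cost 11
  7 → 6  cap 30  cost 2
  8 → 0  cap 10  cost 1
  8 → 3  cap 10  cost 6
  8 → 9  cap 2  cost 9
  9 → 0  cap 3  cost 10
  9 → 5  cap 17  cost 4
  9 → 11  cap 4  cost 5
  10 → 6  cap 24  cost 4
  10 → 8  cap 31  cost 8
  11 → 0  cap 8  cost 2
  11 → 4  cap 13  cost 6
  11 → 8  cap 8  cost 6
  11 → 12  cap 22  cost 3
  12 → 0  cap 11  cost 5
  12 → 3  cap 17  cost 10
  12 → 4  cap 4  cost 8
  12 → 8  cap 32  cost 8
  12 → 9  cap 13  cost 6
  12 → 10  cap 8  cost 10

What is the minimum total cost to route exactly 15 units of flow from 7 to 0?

Minimum cost for 15 units: 120

shortest-cost path #1: 7→1→8→0 push 10 @ unit cost 7 (adds 70)
shortest-cost path #2: 7→6→12→0 push 5 @ unit cost 10 (adds 50)
total cost = 120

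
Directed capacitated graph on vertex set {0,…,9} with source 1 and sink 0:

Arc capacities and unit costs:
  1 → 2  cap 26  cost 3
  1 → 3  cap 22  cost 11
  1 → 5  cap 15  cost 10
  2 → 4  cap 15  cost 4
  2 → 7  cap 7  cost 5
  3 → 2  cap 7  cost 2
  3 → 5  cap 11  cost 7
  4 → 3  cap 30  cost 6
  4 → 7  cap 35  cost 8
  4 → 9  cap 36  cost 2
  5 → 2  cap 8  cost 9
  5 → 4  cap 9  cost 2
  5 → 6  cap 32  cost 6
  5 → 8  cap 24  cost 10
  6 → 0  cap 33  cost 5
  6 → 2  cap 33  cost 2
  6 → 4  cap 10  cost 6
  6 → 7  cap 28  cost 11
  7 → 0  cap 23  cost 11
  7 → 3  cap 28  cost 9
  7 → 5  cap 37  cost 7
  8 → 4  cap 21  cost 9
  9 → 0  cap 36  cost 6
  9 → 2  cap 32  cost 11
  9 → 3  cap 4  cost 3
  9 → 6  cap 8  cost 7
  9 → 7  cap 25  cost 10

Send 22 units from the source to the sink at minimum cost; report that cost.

shortest-cost path #1: 1→2→4→9→0 push 15 @ unit cost 15 (adds 225)
shortest-cost path #2: 1→2→7→0 push 7 @ unit cost 19 (adds 133)
total cost = 358

Minimum cost for 22 units: 358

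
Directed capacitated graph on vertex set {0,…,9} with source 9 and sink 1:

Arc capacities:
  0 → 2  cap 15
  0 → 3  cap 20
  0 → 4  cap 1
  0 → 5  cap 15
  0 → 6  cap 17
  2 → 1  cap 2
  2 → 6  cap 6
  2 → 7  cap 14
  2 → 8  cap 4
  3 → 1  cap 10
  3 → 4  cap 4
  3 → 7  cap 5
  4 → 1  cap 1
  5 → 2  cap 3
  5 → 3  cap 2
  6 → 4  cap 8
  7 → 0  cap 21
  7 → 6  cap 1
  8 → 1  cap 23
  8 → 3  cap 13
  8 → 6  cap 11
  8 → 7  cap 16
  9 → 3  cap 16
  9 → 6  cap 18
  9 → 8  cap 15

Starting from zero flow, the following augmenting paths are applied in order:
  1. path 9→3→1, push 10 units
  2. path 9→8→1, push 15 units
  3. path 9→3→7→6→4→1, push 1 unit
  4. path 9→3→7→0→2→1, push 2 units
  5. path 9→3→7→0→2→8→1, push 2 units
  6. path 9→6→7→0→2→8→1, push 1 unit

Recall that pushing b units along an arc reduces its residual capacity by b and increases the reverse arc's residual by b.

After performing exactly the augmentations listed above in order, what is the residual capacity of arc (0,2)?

Residual capacity of (0,2): 10

after path 1 (9→3→1, push 10): res(0,2)=15
after path 2 (9→8→1, push 15): res(0,2)=15
after path 3 (9→3→7→6→4→1, push 1): res(0,2)=15
after path 4 (9→3→7→0→2→1, push 2): res(0,2)=13
after path 5 (9→3→7→0→2→8→1, push 2): res(0,2)=11
after path 6 (9→6→7→0→2→8→1, push 1): res(0,2)=10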